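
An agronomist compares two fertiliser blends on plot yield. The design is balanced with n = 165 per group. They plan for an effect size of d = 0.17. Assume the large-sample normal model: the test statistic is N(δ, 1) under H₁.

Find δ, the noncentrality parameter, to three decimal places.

The noncentrality parameter scales effect size by the design's sample-size factor: δ = d·√(n/2) = 0.17 × √(165/2) = 1.5441

δ ≈ 1.544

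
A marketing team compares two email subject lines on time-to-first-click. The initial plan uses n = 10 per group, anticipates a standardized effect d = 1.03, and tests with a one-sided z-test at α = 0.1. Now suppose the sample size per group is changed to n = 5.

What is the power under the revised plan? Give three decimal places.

Power ≈ 0.636

With n = 5 per group: δ = d·√(n/2) = 1.03 × √(5/2) = 1.6286. Critical value z_{0.1} = 1.282.
Revised power = P(Z > 1.282 − δ) = Φ(0.347) = 0.6357.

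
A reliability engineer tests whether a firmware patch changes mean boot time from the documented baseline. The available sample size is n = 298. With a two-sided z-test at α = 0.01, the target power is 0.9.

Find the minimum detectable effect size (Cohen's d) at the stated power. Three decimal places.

d ≈ 0.223

Required noncentrality: δ = z_{0.005} + z_{0.10} = 2.576 + 1.282 = 3.857.
(The second rejection-region term Φ(−δ − z_{α/2}) is negligible and dropped.)
δ = d·√n ⇒ d = δ/√n = 3.857/√298 = 0.2235.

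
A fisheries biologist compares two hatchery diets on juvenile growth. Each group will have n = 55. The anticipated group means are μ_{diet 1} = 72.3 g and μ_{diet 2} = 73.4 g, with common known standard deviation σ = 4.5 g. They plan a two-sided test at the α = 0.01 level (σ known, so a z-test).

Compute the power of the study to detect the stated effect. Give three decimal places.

Power ≈ 0.098

Standardized effect: d = |μ_{diet 1} − μ_{diet 2}| / σ = |72.3 − 73.4| / 4.5 = 0.2444
Noncentrality parameter: δ = d·√(n/2) = 0.2444 × √(55/2) = 1.2819
Critical value for a two-sided test at α = 0.01: z_{α/2} = 2.576.
Power = Φ(δ − 2.576) + Φ(−δ − 2.576) = Φ(-1.294) + Φ(-3.858) = 0.0978 + 0.0001 = 0.0979.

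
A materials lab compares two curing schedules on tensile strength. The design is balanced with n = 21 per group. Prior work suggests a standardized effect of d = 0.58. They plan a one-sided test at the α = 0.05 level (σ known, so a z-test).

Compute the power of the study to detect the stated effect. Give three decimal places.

Power ≈ 0.593

Noncentrality parameter: δ = d·√(n/2) = 0.58 × √(21/2) = 1.8794
One-sided α = 0.05 → critical value z_{0.05} = 1.645.
Power = Φ(δ − 1.645) = Φ(0.235) = 0.5927.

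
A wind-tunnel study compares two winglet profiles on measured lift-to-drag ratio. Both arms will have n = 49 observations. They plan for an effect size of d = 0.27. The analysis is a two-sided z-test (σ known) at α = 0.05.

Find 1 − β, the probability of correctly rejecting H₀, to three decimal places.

Power ≈ 0.267

Noncentrality parameter: δ = d·√(n/2) = 0.27 × √(49/2) = 1.3364
Critical value for a two-sided test at α = 0.05: z_{α/2} = 1.960.
Power = Φ(δ − 1.960) + Φ(−δ − 1.960) = Φ(-0.624) + Φ(-3.296) = 0.2665 + 0.0005 = 0.2670.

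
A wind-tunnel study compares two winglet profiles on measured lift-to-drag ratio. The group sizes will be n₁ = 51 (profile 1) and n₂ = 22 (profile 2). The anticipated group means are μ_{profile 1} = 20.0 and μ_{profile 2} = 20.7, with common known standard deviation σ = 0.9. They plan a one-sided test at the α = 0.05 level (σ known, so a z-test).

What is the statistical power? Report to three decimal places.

Standardized effect: d = |μ_{profile 1} − μ_{profile 2}| / σ = |20.0 − 20.7| / 0.9 = 0.7778
Noncentrality parameter: δ = d / √(1/n₁ + 1/n₂) = 0.7778 / √(1/51 + 1/22) = 3.0492
Critical value for a one-sided test at α = 0.05: z_α = 1.645.
Power = Φ(δ − 1.645) = Φ(1.404) = 0.9199.

Power ≈ 0.920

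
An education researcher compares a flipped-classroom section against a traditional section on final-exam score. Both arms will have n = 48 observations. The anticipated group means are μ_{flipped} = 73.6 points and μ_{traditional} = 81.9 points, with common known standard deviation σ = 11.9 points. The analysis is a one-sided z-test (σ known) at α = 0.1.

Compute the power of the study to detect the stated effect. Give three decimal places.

Standardized effect: d = |μ_{flipped} − μ_{traditional}| / σ = |73.6 − 81.9| / 11.9 = 0.6975
Noncentrality parameter: λ = d·√(n/2) = 0.6975 × √(48/2) = 3.4169
Critical value for a one-sided test at α = 0.1: z_α = 1.282.
Power = Φ(λ − 1.282) = Φ(2.135) = 0.9836.

Power ≈ 0.984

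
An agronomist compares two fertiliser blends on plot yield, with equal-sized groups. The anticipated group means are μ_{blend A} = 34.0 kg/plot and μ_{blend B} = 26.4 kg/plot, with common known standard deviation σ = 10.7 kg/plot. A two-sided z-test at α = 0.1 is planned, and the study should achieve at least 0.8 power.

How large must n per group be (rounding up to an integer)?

n = 25 per group

Standardized effect: d = |μ_{blend A} − μ_{blend B}| / σ = |34.0 − 26.4| / 10.7 = 0.7103
For power 0.8 need Φ(δ − z_{0.05}) = 0.8, so δ = z_{0.05} + z_{0.20} = 1.645 + 0.842 = 2.486.
(For δ > 0 the lower-tail rejection region contributes negligibly to power, so the one-term inversion is standard.)
δ = d·√(n/2) ⇒ n = 2(δ/d)² = 2 × (2.486 / 0.7103)² = 24.51.
Rounding up, n = 25 per group.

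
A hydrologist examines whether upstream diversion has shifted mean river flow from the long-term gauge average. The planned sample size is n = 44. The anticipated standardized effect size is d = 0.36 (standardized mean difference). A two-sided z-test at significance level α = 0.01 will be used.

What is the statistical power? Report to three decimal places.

Noncentrality parameter: δ = d·√n = 0.36 × √44 = 2.3880
Critical value for a two-sided test at α = 0.01: z_{α/2} = 2.576.
Power = Φ(δ − 2.576) + Φ(−δ − 2.576) = Φ(-0.188) + Φ(-4.964) = 0.4255 + 0.0000 = 0.4255.

Power ≈ 0.425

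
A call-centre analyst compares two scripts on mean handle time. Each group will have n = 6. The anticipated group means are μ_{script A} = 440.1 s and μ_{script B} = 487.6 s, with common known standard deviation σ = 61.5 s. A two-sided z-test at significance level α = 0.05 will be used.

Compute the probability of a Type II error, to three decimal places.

β ≈ 0.733

Standardized effect: d = |μ_{script A} − μ_{script B}| / σ = |440.1 − 487.6| / 61.5 = 0.7724
Noncentrality parameter: δ = d·√(n/2) = 0.7724 × √(6/2) = 1.3378
Critical value for a two-sided test at α = 0.05: z_{α/2} = 1.960.
Power = Φ(δ − 1.960) + Φ(−δ − 1.960) = Φ(-0.622) + Φ(-3.298) = 0.2669 + 0.0005 = 0.2674.
Type II error: β = 1 − power = 1 − 0.2674 = 0.7326.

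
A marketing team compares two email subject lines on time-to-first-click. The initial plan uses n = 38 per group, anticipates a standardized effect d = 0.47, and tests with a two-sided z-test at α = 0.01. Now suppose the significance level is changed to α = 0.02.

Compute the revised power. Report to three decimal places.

δ = d·√(n/2) = 0.47 × √(38/2) = 2.0487 (unchanged). New critical value: z_{0.01} = 2.326.
Revised power = Φ(δ − 2.326) + Φ(−δ − 2.326) = Φ(-0.278) + Φ(-4.375) = 0.3906 + 0.0000 = 0.3906.

Power ≈ 0.391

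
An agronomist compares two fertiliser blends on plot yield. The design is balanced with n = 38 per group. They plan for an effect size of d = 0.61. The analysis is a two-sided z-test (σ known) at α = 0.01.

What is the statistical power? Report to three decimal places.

Power ≈ 0.533

Noncentrality parameter: δ = d·√(n/2) = 0.61 × √(38/2) = 2.6589
Two-sided α = 0.01 → critical value z_{0.005} = 2.576.
Power = Φ(δ − 2.576) + Φ(−δ − 2.576) = Φ(0.083) + Φ(-5.235) = 0.5331 + 0.0000 = 0.5331.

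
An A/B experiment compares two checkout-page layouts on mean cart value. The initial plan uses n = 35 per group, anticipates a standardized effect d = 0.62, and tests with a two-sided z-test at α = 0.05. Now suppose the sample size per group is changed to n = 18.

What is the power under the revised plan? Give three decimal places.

With n = 18 per group: δ = d·√(n/2) = 0.62 × √(18/2) = 1.8600. Critical value z_{0.025} = 1.960.
Revised power = Φ(δ − 1.960) + Φ(−δ − 1.960) = Φ(-0.100) + Φ(-3.820) = 0.4602 + 0.0001 = 0.4603.

Power ≈ 0.460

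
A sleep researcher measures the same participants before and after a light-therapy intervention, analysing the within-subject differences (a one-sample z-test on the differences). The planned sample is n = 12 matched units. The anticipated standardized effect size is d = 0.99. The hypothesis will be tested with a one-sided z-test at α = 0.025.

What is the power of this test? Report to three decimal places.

Noncentrality parameter: δ = d·√n = 0.99 × √12 = 3.4295
One-sided α = 0.025 → critical value z_{0.025} = 1.960.
Power = P(Z > 1.960 − δ) = Φ(1.469) = 0.9292.

Power ≈ 0.929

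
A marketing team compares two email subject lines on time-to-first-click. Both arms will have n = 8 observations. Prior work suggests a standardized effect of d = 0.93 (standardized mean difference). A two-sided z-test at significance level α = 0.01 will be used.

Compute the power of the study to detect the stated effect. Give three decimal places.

Power ≈ 0.237

Noncentrality parameter: δ = d·√(n/2) = 0.93 × √(8/2) = 1.8600
Critical value for a two-sided test at α = 0.01: z_{α/2} = 2.576.
Power = Φ(δ − 2.576) + Φ(−δ − 2.576) = Φ(-0.716) + Φ(-4.436) = 0.2370 + 0.0000 = 0.2371.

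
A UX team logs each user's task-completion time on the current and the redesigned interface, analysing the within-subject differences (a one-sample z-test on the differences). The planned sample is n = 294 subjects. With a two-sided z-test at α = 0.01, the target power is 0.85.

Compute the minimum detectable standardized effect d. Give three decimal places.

d ≈ 0.211

Required noncentrality: δ = z_{0.005} + z_{0.15} = 2.576 + 1.036 = 3.612.
(The second rejection-region term Φ(−δ − z_{α/2}) is negligible and dropped.)
δ = d·√n ⇒ d = δ/√n = 3.612/√294 = 0.2107.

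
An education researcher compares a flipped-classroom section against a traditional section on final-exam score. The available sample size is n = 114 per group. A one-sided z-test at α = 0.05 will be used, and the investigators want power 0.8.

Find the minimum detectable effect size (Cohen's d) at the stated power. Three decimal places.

Required noncentrality: δ = z_{0.05} + z_{0.20} = 1.645 + 0.842 = 2.486.
δ = d·√(n/2) ⇒ d = δ/√(n/2) = 2.486/√(114/2) = 0.3293.

d ≈ 0.329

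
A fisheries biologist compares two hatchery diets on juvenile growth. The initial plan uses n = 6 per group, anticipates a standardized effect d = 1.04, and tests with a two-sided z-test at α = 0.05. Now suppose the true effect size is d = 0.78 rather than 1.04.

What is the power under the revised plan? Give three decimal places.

Power ≈ 0.272

With d = 0.78: δ = d·√(n/2) = 0.78 × √(6/2) = 1.3510. Critical value z_{0.025} = 1.960.
Revised power = Φ(δ − 1.960) + Φ(−δ − 1.960) = Φ(-0.609) + Φ(-3.311) = 0.2713 + 0.0005 = 0.2717.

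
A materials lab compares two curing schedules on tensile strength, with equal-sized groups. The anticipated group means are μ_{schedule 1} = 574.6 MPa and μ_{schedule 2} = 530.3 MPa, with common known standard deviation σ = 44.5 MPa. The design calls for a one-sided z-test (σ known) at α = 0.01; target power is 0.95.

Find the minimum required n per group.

Standardized effect: d = |μ_{schedule 1} − μ_{schedule 2}| / σ = |574.6 − 530.3| / 44.5 = 0.9955
Set Φ(δ − 2.326) = 0.95; then δ − 2.326 = Φ⁻¹(0.95) = 1.645, giving δ = 3.971.
δ = d·√(n/2) ⇒ n = 2(δ/d)² = 2 × (3.971 / 0.9955)² = 31.83.
Rounding up, n = 32 per group.

n = 32 per group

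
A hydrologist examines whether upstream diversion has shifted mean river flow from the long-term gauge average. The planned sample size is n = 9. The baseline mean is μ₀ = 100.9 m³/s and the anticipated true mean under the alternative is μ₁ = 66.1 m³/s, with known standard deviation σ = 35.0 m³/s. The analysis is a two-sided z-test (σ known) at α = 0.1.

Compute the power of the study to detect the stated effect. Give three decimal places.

Standardized effect: d = |μ₁ − μ₀| / σ = |66.1 − 100.9| / 35.0 = 0.9943
Noncentrality parameter: δ = d·√n = 0.9943 × √9 = 2.9829
Two-sided α = 0.1 → critical value z_{0.05} = 1.645.
Power = Φ(δ − 1.645) + Φ(−δ − 1.645) = Φ(1.338) + Φ(-4.628) = 0.9096 + 0.0000 = 0.9096.

Power ≈ 0.910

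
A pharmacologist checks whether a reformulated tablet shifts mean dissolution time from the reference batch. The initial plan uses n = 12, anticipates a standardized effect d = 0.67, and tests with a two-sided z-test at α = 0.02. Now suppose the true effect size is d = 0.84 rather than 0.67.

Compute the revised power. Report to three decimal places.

With d = 0.84: δ = d·√n = 0.84 × √12 = 2.9098. Critical value z_{0.01} = 2.326.
Revised power = Φ(δ − 2.326) + Φ(−δ − 2.326) = Φ(0.583) + Φ(-5.236) = 0.7202 + 0.0000 = 0.7202.

Power ≈ 0.720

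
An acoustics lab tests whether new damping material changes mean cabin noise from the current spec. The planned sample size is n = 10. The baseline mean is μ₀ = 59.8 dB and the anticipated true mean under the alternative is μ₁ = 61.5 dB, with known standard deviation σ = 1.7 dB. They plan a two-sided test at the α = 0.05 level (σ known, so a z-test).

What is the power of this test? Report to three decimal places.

Power ≈ 0.885

Standardized effect: d = |μ₁ − μ₀| / σ = |61.5 − 59.8| / 1.7 = 1.0000
Noncentrality parameter: δ = d·√n = 1.0000 × √10 = 3.1623
Two-sided α = 0.05 → critical value z_{0.025} = 1.960.
Power = Φ(δ − 1.960) + Φ(−δ − 1.960) = Φ(1.202) + Φ(-5.122) = 0.8854 + 0.0000 = 0.8854.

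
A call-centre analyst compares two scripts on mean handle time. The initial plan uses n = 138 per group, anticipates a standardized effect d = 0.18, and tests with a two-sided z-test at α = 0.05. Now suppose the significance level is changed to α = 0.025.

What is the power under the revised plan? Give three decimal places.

Power ≈ 0.228

δ = d·√(n/2) = 0.18 × √(138/2) = 1.4952 (unchanged). New critical value: z_{0.0125} = 2.241.
Revised power = Φ(δ − 2.241) + Φ(−δ − 2.241) = Φ(-0.746) + Φ(-3.737) = 0.2278 + 0.0001 = 0.2279.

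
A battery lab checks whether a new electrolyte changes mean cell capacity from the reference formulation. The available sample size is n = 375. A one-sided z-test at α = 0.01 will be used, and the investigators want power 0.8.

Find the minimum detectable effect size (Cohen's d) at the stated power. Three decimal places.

Required noncentrality: δ = z_{0.01} + z_{0.20} = 2.326 + 0.842 = 3.168.
δ = d·√n ⇒ d = δ/√n = 3.168/√375 = 0.1636.

d ≈ 0.164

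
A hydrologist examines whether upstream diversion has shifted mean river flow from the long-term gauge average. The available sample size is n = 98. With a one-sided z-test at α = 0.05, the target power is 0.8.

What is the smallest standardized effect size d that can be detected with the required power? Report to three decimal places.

d ≈ 0.251

Required noncentrality: δ = z_{0.05} + z_{0.20} = 1.645 + 0.842 = 2.486.
δ = d·√n ⇒ d = δ/√n = 2.486/√98 = 0.2512.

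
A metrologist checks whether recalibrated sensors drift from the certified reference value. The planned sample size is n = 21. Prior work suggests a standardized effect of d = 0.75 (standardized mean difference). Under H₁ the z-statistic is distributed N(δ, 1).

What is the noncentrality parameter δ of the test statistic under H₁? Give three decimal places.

δ ≈ 3.437

δ = d·√n = 0.75 × √21 = 3.4369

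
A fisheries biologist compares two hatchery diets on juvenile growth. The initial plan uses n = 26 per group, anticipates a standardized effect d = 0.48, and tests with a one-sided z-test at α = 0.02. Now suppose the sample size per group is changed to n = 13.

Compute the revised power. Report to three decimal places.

With n = 13 per group: δ = d·√(n/2) = 0.48 × √(13/2) = 1.2238. Critical value z_{0.02} = 2.054.
Revised power = P(Z > 2.054 − δ) = Φ(-0.830) = 0.2033.

Power ≈ 0.203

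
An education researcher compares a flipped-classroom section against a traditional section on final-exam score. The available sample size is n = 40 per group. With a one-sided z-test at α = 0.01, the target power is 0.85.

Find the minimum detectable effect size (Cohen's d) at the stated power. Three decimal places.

Required noncentrality: δ = z_{0.01} + z_{0.15} = 2.326 + 1.036 = 3.363.
δ = d·√(n/2) ⇒ d = δ/√(n/2) = 3.363/√(40/2) = 0.7519.

d ≈ 0.752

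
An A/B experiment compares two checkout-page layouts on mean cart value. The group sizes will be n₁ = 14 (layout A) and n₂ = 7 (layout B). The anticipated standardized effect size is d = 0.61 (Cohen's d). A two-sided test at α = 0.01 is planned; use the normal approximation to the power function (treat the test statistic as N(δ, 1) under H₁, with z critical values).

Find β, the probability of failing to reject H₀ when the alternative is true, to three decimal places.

Noncentrality parameter: δ = d / √(1/n₁ + 1/n₂) = 0.61 / √(1/14 + 1/7) = 1.3178
Two-sided α = 0.01 → critical value z_{0.005} = 2.576.
Power = Φ(δ − 2.576) + Φ(−δ − 2.576) = Φ(-1.258) + Φ(-3.894) = 0.1042 + 0.0000 = 0.1042.
Type II error: β = 1 − power = 1 − 0.1042 = 0.8958.

β ≈ 0.896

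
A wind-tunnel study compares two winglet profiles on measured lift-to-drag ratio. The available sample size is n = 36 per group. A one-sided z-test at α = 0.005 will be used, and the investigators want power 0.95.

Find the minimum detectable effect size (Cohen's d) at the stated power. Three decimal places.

Need Φ(δ − 2.576) = 0.95, so δ = 2.576 + 1.645 = 4.221.
δ = d·√(n/2) ⇒ d = δ/√(n/2) = 4.221/√(36/2) = 0.9948.

d ≈ 0.995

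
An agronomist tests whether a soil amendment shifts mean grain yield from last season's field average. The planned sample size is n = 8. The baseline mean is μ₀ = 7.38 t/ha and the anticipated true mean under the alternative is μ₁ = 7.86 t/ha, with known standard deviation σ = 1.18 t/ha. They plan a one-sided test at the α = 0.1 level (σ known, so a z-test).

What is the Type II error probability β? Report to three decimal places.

β ≈ 0.552

Standardized effect: d = |μ₁ − μ₀| / σ = |7.86 − 7.38| / 1.18 = 0.4068
Noncentrality parameter: δ = d·√n = 0.4068 × √8 = 1.1505
One-sided α = 0.1 → critical value z_{0.1} = 1.282.
Power = Φ(δ − 1.282) = Φ(-0.131) = 0.4479.
Type II error: β = 1 − power = 1 − 0.4479 = 0.5521.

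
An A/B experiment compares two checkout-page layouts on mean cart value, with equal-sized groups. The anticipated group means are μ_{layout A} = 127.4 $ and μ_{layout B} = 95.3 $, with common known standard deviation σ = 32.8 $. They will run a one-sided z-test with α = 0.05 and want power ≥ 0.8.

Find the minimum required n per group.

Standardized effect: d = |μ_{layout A} − μ_{layout B}| / σ = |127.4 − 95.3| / 32.8 = 0.9787
Set Φ(δ − 1.645) = 0.8; then δ − 1.645 = Φ⁻¹(0.8) = 0.842, giving δ = 2.486.
δ = d·√(n/2) ⇒ n = 2(δ/d)² = 2 × (2.486 / 0.9787)² = 12.91.
Round up to the next whole unit.

n = 13 per group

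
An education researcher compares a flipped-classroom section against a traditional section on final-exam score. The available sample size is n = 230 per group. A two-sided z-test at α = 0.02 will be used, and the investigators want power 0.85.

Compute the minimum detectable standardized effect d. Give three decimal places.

d ≈ 0.314

Required noncentrality: δ = z_{0.01} + z_{0.15} = 2.326 + 1.036 = 3.363.
(Lower-tail contribution to power is negligible for δ > 0.)
δ = d·√(n/2) ⇒ d = δ/√(n/2) = 3.363/√(230/2) = 0.3136.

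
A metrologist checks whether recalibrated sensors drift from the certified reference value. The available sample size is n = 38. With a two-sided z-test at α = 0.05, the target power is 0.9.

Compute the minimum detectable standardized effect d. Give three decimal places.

Need Φ(δ − 1.960) = 0.9, so δ = 1.960 + 1.282 = 3.242.
(Lower-tail contribution to power is negligible for δ > 0.)
δ = d·√n ⇒ d = δ/√n = 3.242/√38 = 0.5258.

d ≈ 0.526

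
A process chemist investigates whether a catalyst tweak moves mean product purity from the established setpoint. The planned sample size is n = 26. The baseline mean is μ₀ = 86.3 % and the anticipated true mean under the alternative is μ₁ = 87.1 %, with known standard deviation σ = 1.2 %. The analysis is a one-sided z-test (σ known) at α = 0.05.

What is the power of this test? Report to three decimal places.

Standardized effect: d = |μ₁ − μ₀| / σ = |87.1 − 86.3| / 1.2 = 0.6667
Noncentrality parameter: δ = d·√n = 0.6667 × √26 = 3.3993
One-sided α = 0.05 → critical value z_{0.05} = 1.645.
Power = P(Z > 1.645 − δ) = Φ(1.754) = 0.9603.

Power ≈ 0.960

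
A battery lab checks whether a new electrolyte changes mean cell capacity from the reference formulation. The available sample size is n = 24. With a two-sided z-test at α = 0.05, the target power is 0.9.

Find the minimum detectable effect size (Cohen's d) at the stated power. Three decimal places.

Required noncentrality: δ = z_{0.025} + z_{0.10} = 1.960 + 1.282 = 3.242.
(Lower-tail contribution to power is negligible for δ > 0.)
δ = d·√n ⇒ d = δ/√n = 3.242/√24 = 0.6617.

d ≈ 0.662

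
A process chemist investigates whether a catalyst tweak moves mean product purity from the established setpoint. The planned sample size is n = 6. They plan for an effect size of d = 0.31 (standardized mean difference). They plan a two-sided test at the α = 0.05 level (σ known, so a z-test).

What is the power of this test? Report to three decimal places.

Noncentrality parameter: δ = d·√n = 0.31 × √6 = 0.7593
Two-sided α = 0.05 → critical value z_{0.025} = 1.960.
Power = Φ(δ − 1.960) + Φ(−δ − 1.960) = Φ(-1.201) + Φ(-2.719) = 0.1149 + 0.0033 = 0.1182.

Power ≈ 0.118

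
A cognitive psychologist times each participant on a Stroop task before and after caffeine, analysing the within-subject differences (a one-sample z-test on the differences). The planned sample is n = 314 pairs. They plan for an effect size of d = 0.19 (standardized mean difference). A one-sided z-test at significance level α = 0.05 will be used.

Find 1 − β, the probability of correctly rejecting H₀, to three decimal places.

Power ≈ 0.957

Noncentrality parameter: δ = d·√n = 0.19 × √314 = 3.3668
One-sided α = 0.05 → critical value z_{0.05} = 1.645.
Power = P(Z > 1.645 − δ) = Φ(1.722) = 0.9575.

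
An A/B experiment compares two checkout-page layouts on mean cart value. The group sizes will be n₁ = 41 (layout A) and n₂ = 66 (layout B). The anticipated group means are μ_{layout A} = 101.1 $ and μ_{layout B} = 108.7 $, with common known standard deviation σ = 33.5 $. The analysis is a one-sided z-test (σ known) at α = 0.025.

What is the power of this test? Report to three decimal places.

Power ≈ 0.206

Standardized effect: d = |μ_{layout A} − μ_{layout B}| / σ = |101.1 − 108.7| / 33.5 = 0.2269
Noncentrality parameter: δ = d / √(1/n₁ + 1/n₂) = 0.2269 / √(1/41 + 1/66) = 1.1409
Critical value for a one-sided test at α = 0.025: z_α = 1.960.
Power = P(Z > 1.960 − δ) = Φ(-0.819) = 0.2064.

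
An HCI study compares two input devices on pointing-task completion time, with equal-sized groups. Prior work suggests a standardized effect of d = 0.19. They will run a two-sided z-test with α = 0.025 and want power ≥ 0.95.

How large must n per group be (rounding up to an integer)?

Set Φ(δ − 2.241) = 0.95; then δ − 2.241 = Φ⁻¹(0.95) = 1.645, giving δ = 3.886.
(The Φ(−δ − z_{α/2}) term is vanishingly small for δ > 0 and is dropped in the standard sample-size formula.)
δ = d·√(n/2) ⇒ n = 2(δ/d)² = 2 × (3.886 / 0.19)² = 836.73.
Round up to the next whole unit.

n = 837 per group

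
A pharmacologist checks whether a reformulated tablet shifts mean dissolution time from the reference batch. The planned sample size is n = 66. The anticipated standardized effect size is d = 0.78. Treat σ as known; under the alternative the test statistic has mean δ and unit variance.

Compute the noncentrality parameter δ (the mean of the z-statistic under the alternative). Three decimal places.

δ = d·√n = 0.78 × √66 = 6.3367

δ ≈ 6.337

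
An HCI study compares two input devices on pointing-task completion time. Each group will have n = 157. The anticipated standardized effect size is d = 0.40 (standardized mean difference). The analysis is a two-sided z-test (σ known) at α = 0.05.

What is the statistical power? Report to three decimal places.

Noncentrality parameter: δ = d·√(n/2) = 0.40 × √(157/2) = 3.5440
Two-sided α = 0.05 → critical value z_{0.025} = 1.960.
Power = Φ(δ − 1.960) + Φ(−δ − 1.960) = Φ(1.584) + Φ(-5.504) = 0.9434 + 0.0000 = 0.9434.

Power ≈ 0.943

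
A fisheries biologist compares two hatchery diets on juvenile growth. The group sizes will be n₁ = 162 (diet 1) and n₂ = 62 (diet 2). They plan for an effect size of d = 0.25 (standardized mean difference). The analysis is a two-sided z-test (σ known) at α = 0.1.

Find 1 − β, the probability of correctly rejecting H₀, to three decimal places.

Noncentrality parameter: λ = d / √(1/n₁ + 1/n₂) = 0.25 / √(1/162 + 1/62) = 1.6741
Two-sided α = 0.1 → critical value z_{0.05} = 1.645.
Power = Φ(λ − 1.645) + Φ(−λ − 1.645) = Φ(0.029) + Φ(-3.319) = 0.5116 + 0.0005 = 0.5121.

Power ≈ 0.512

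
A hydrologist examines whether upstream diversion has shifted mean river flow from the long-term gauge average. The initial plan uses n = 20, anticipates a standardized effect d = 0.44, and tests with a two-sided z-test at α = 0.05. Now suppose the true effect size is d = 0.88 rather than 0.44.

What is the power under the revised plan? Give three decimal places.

With d = 0.88: δ = d·√n = 0.88 × √20 = 3.9355. Critical value z_{0.025} = 1.960.
Revised power = Φ(δ − 1.960) + Φ(−δ − 1.960) = Φ(1.976) + Φ(-5.895) = 0.9759 + 0.0000 = 0.9759.

Power ≈ 0.976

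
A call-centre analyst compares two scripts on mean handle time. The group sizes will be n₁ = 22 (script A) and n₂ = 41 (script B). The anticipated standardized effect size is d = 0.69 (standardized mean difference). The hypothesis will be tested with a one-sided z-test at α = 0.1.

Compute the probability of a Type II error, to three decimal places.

Noncentrality parameter: δ = d / √(1/n₁ + 1/n₂) = 0.69 / √(1/22 + 1/41) = 2.6109
One-sided α = 0.1 → critical value z_{0.1} = 1.282.
Power = Φ(δ − 1.282) = Φ(1.329) = 0.9081.
Type II error: β = 1 − power = 1 − 0.9081 = 0.0919.

β ≈ 0.092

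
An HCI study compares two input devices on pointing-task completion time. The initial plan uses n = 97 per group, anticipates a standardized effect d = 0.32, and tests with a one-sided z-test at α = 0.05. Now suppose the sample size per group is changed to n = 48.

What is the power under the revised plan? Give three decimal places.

With n = 48 per group: δ = d·√(n/2) = 0.32 × √(48/2) = 1.5677. Critical value z_{0.05} = 1.645.
Revised power = P(Z > 1.645 − δ) = Φ(-0.077) = 0.4692.

Power ≈ 0.469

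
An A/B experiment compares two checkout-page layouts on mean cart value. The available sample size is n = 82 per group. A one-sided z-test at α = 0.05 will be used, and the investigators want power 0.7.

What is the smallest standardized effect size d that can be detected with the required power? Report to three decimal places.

d ≈ 0.339

Required noncentrality: δ = z_{0.05} + z_{0.30} = 1.645 + 0.524 = 2.169.
δ = d·√(n/2) ⇒ d = δ/√(n/2) = 2.169/√(82/2) = 0.3388.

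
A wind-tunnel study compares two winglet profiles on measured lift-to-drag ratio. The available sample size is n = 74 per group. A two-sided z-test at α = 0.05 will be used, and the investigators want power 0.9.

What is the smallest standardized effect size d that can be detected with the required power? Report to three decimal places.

d ≈ 0.533

Required noncentrality: δ = z_{0.025} + z_{0.10} = 1.960 + 1.282 = 3.242.
(Lower-tail contribution to power is negligible for δ > 0.)
δ = d·√(n/2) ⇒ d = δ/√(n/2) = 3.242/√(74/2) = 0.5329.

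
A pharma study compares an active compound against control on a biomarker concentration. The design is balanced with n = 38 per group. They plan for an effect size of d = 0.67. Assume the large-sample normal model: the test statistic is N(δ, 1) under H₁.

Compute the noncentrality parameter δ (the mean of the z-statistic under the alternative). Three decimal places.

δ ≈ 2.920

The noncentrality parameter scales effect size by the design's sample-size factor: δ = d·√(n/2) = 0.67 × √(38/2) = 2.9205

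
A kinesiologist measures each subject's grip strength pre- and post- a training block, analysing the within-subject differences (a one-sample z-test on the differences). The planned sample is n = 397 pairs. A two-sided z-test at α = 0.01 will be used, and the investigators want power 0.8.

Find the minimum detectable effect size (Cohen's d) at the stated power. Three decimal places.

d ≈ 0.172

Required noncentrality: δ = z_{0.005} + z_{0.20} = 2.576 + 0.842 = 3.417.
(The second rejection-region term Φ(−δ − z_{α/2}) is negligible and dropped.)
δ = d·√n ⇒ d = δ/√n = 3.417/√397 = 0.1715.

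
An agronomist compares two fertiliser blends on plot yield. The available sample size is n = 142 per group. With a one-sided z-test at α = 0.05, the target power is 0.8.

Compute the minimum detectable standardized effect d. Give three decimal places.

Required noncentrality: δ = z_{0.05} + z_{0.20} = 1.645 + 0.842 = 2.486.
δ = d·√(n/2) ⇒ d = δ/√(n/2) = 2.486/√(142/2) = 0.2951.

d ≈ 0.295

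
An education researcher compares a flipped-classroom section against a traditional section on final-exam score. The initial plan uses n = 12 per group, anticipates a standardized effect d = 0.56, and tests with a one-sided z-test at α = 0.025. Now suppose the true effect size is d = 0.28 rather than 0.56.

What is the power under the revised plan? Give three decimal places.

Power ≈ 0.101

With d = 0.28: δ = d·√(n/2) = 0.28 × √(12/2) = 0.6859. Critical value z_{0.025} = 1.960.
Revised power = Φ(δ − 1.960) = Φ(-1.274) = 0.1013.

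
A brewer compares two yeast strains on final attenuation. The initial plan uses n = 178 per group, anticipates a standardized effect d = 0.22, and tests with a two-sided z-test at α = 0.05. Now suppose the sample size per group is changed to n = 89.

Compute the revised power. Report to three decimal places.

With n = 89 per group: δ = d·√(n/2) = 0.22 × √(89/2) = 1.4676. Critical value z_{0.025} = 1.960.
Revised power = Φ(δ − 1.960) + Φ(−δ − 1.960) = Φ(-0.492) + Φ(-3.428) = 0.3112 + 0.0003 = 0.3115.

Power ≈ 0.312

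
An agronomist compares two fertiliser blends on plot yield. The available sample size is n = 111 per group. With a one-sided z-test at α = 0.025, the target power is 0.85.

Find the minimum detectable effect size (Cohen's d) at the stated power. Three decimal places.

Need Φ(δ − 1.960) = 0.85, so δ = 1.960 + 1.036 = 2.996.
δ = d·√(n/2) ⇒ d = δ/√(n/2) = 2.996/√(111/2) = 0.4022.

d ≈ 0.402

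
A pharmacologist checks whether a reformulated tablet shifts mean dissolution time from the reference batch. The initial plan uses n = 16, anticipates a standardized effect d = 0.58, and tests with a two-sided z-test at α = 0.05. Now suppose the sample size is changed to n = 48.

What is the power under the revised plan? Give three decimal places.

Power ≈ 0.980

With n = 48: δ = d·√n = 0.58 × √48 = 4.0184. Critical value z_{0.025} = 1.960.
Revised power = Φ(δ − 1.960) + Φ(−δ − 1.960) = Φ(2.058) + Φ(-5.978) = 0.9802 + 0.0000 = 0.9802.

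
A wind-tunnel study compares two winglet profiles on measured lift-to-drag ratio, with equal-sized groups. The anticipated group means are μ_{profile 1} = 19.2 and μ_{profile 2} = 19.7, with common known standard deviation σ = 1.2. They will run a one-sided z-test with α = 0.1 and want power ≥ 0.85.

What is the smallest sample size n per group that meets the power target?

n = 62 per group

Standardized effect: d = |μ_{profile 1} − μ_{profile 2}| / σ = |19.2 − 19.7| / 1.2 = 0.4167
Set Φ(δ − 1.282) = 0.85; then δ − 1.282 = Φ⁻¹(0.85) = 1.036, giving δ = 2.318.
δ = d·√(n/2) ⇒ n = 2(δ/d)² = 2 × (2.318 / 0.4167)² = 61.90.
Round up to the next whole unit.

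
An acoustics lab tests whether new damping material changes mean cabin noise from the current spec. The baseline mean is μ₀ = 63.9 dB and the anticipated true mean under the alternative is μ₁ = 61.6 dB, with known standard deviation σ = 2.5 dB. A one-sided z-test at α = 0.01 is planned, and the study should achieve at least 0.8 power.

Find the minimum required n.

n = 12

Standardized effect: d = |μ₁ − μ₀| / σ = |61.6 − 63.9| / 2.5 = 0.9200
For power 0.8 need Φ(δ − z_{0.01}) = 0.8, so δ = z_{0.01} + z_{0.20} = 2.326 + 0.842 = 3.168.
δ = d·√n ⇒ n = (δ/d)² = (3.168 / 0.9200)² = 11.86.
Round up to the next whole unit.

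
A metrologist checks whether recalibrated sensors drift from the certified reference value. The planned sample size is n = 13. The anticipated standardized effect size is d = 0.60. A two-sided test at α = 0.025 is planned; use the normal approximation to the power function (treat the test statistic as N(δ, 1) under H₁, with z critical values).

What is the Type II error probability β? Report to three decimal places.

β ≈ 0.531

Noncentrality parameter: δ = d·√n = 0.60 × √13 = 2.1633
Two-sided α = 0.025 → critical value z_{0.0125} = 2.241.
Power = Φ(δ − 2.241) + Φ(−δ − 2.241) = Φ(-0.078) + Φ(-4.405) = 0.4689 + 0.0000 = 0.4689.
Type II error: β = 1 − power = 1 − 0.4689 = 0.5311.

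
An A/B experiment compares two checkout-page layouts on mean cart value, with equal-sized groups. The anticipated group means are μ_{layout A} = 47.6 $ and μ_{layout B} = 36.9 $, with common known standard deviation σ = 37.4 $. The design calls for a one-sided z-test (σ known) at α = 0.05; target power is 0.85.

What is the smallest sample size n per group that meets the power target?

Standardized effect: d = |μ_{layout A} − μ_{layout B}| / σ = |47.6 − 36.9| / 37.4 = 0.2861
For power 0.85 need Φ(δ − z_{0.05}) = 0.85, so δ = z_{0.05} + z_{0.15} = 1.645 + 1.036 = 2.681.
δ = d·√(n/2) ⇒ n = 2(δ/d)² = 2 × (2.681 / 0.2861)² = 175.67.
Rounding up, n = 176 per group.

n = 176 per group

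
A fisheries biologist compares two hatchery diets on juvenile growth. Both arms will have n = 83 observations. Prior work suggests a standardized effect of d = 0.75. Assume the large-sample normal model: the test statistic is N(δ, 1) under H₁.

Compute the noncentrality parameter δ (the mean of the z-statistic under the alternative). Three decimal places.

δ ≈ 4.832

δ = d·√(n/2) = 0.75 × √(83/2) = 4.8315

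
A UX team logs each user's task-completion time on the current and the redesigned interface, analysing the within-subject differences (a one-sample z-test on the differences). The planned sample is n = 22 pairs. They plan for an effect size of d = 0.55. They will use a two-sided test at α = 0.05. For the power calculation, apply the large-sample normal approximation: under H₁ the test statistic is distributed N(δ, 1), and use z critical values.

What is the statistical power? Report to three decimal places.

Noncentrality parameter: δ = d·√n = 0.55 × √22 = 2.5797
Two-sided α = 0.05 → critical value z_{0.025} = 1.960.
Power = Φ(δ − 1.960) + Φ(−δ − 1.960) = Φ(0.620) + Φ(-4.540) = 0.7323 + 0.0000 = 0.7323.

Power ≈ 0.732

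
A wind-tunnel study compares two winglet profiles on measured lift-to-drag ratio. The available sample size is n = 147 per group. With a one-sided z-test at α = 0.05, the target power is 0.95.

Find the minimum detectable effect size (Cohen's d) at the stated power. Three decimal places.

Need Φ(δ − 1.645) = 0.95, so δ = 1.645 + 1.645 = 3.290.
δ = d·√(n/2) ⇒ d = δ/√(n/2) = 3.290/√(147/2) = 0.3837.

d ≈ 0.384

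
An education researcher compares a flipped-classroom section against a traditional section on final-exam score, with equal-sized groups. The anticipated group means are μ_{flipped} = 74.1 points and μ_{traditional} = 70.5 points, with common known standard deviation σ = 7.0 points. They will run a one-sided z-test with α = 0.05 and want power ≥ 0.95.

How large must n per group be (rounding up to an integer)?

n = 82 per group

Standardized effect: d = |μ_{flipped} − μ_{traditional}| / σ = |74.1 − 70.5| / 7.0 = 0.5143
For power 0.95 need Φ(δ − z_{0.05}) = 0.95, so δ = z_{0.05} + z_{0.05} = 1.645 + 1.645 = 3.290.
δ = d·√(n/2) ⇒ n = 2(δ/d)² = 2 × (3.290 / 0.5143)² = 81.83.
Round up to the next whole unit.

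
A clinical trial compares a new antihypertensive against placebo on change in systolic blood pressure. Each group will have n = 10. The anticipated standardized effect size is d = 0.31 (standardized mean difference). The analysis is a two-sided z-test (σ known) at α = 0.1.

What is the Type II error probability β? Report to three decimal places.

β ≈ 0.820

Noncentrality parameter: λ = d·√(n/2) = 0.31 × √(10/2) = 0.6932
Critical value for a two-sided test at α = 0.1: z_{α/2} = 1.645.
Power = Φ(λ − 1.645) + Φ(−λ − 1.645) = Φ(-0.952) + Φ(-2.338) = 0.1706 + 0.0097 = 0.1803.
Type II error: β = 1 − power = 1 − 0.1803 = 0.8197.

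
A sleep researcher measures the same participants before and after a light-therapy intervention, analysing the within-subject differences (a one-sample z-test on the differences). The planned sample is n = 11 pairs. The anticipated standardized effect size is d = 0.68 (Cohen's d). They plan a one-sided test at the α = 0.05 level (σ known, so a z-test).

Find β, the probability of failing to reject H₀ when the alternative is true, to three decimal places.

Noncentrality parameter: δ = d·√n = 0.68 × √11 = 2.2553
One-sided α = 0.05 → critical value z_{0.05} = 1.645.
Power = Φ(δ − 1.645) = Φ(0.610) = 0.7292.
Type II error: β = 1 − power = 1 − 0.7292 = 0.2708.

β ≈ 0.271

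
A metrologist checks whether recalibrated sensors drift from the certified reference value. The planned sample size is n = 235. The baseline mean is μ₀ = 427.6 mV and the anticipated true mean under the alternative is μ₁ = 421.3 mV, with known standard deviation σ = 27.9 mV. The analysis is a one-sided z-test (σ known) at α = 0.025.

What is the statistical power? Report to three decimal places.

Standardized effect: d = |μ₁ − μ₀| / σ = |421.3 − 427.6| / 27.9 = 0.2258
Noncentrality parameter: δ = d·√n = 0.2258 × √235 = 3.4615
One-sided α = 0.025 → critical value z_{0.025} = 1.960.
Power = Φ(δ − 1.960) = Φ(1.502) = 0.9334.

Power ≈ 0.933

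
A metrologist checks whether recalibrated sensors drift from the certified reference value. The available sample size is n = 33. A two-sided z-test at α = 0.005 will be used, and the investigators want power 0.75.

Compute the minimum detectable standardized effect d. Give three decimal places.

Required noncentrality: δ = z_{0.0025} + z_{0.25} = 2.807 + 0.674 = 3.482.
(Lower-tail contribution to power is negligible for δ > 0.)
δ = d·√n ⇒ d = δ/√n = 3.482/√33 = 0.6061.

d ≈ 0.606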